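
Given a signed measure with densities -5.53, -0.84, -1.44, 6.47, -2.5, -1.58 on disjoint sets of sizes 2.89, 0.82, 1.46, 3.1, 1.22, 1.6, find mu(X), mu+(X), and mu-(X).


Step 1: Compute signed measure on each set:
  Set 1: -5.53 * 2.89 = -15.9817
  Set 2: -0.84 * 0.82 = -0.6888
  Set 3: -1.44 * 1.46 = -2.1024
  Set 4: 6.47 * 3.1 = 20.057
  Set 5: -2.5 * 1.22 = -3.05
  Set 6: -1.58 * 1.6 = -2.528
Step 2: Total signed measure = (-15.9817) + (-0.6888) + (-2.1024) + (20.057) + (-3.05) + (-2.528)
     = -4.2939
Step 3: Positive part mu+(X) = sum of positive contributions = 20.057
Step 4: Negative part mu-(X) = |sum of negative contributions| = 24.3509


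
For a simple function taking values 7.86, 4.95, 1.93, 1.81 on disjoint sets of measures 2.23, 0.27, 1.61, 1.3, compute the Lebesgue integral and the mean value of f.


Step 1: Integral = sum(value_i * measure_i)
= 7.86*2.23 + 4.95*0.27 + 1.93*1.61 + 1.81*1.3
= 17.5278 + 1.3365 + 3.1073 + 2.353
= 24.3246
Step 2: Total measure of domain = 2.23 + 0.27 + 1.61 + 1.3 = 5.41
Step 3: Average value = 24.3246 / 5.41 = 4.496229


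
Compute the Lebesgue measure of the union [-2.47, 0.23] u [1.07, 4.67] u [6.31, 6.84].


For pairwise disjoint intervals, m(union) = sum of lengths.
= (0.23 - -2.47) + (4.67 - 1.07) + (6.84 - 6.31)
= 2.7 + 3.6 + 0.53
= 6.83


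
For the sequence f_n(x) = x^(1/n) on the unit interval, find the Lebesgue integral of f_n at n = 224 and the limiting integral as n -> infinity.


At n = 224: f_224(x) = x^(1/224).
Step 1: integral(x^(1/224), 0, 1) = [x^(1/224+1) / (1/224+1)] from 0 to 1
     = 1 / (1/224 + 1) = 1 / ((224+1)/224) = 224/(224+1)
     = 224/225 = 0.995556
Step 2: As n -> infinity, f_n(x) = x^(1/n) -> 1 for x in (0,1], and f_n is increasing in n.
By MCT, lim_n integral(f_n) = integral(lim_n f_n) = integral(1, 0, 1) = 1.
Step 3: Verify convergence: 224/225 = 0.995556 -> 1


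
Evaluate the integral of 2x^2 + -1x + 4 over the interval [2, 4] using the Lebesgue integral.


The Lebesgue integral of a Riemann-integrable function agrees with the Riemann integral.
Antiderivative F(x) = (2/3)x^3 + (-1/2)x^2 + 4x
F(4) = (2/3)*4^3 + (-1/2)*4^2 + 4*4
     = (2/3)*64 + (-1/2)*16 + 4*4
     = 42.666667 + -8 + 16
     = 50.666667
F(2) = 11.333333
Integral = F(4) - F(2) = 50.666667 - 11.333333 = 39.333333


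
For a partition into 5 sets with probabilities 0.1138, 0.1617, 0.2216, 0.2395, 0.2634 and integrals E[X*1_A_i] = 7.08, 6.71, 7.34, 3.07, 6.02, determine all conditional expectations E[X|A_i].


For each cell A_i: E[X|A_i] = E[X*1_A_i] / P(A_i)
Step 1: E[X|A_1] = 7.08 / 0.1138 = 62.214411
Step 2: E[X|A_2] = 6.71 / 0.1617 = 41.496599
Step 3: E[X|A_3] = 7.34 / 0.2216 = 33.122744
Step 4: E[X|A_4] = 3.07 / 0.2395 = 12.818372
Step 5: E[X|A_5] = 6.02 / 0.2634 = 22.854973
Verification: E[X] = sum E[X*1_A_i] = 7.08 + 6.71 + 7.34 + 3.07 + 6.02 = 30.22


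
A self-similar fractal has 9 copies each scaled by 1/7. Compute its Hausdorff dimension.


For a self-similar set with N copies scaled by 1/r:
dim_H = log(N)/log(r) = log(9)/log(7)
= 2.197225/1.94591
= 1.12915


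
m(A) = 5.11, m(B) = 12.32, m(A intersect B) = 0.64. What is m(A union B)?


By inclusion-exclusion: m(A u B) = m(A) + m(B) - m(A n B)
= 5.11 + 12.32 - 0.64
= 16.79


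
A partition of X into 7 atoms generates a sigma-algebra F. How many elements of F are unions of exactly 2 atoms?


Each element of F is a union of some subset of the 7 atoms.
Elements that are unions of exactly 2 atoms correspond to 2-element subsets of the 7 atoms.
Count = C(7, 2) = 7! / (2! * 5!) = 21.


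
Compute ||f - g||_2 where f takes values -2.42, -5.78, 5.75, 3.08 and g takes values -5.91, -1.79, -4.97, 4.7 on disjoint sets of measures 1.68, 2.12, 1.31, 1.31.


Step 1: Compute differences f_i - g_i:
  -2.42 - -5.91 = 3.49
  -5.78 - -1.79 = -3.99
  5.75 - -4.97 = 10.72
  3.08 - 4.7 = -1.62
Step 2: Compute |diff|^2 * measure for each set:
  |3.49|^2 * 1.68 = 12.1801 * 1.68 = 20.462568
  |-3.99|^2 * 2.12 = 15.9201 * 2.12 = 33.750612
  |10.72|^2 * 1.31 = 114.9184 * 1.31 = 150.543104
  |-1.62|^2 * 1.31 = 2.6244 * 1.31 = 3.437964
Step 3: Sum = 208.194248
Step 4: ||f-g||_2 = (208.194248)^(1/2) = 14.428938


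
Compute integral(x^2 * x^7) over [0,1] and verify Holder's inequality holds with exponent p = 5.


Step 1: Exact integral of f*g = integral(x^9, 0, 1) = 1/10
     = 0.1
Step 2: Holder bound with p=5, q=1.25:
  ||f||_p = (integral x^10 dx)^(1/5) = (1/11)^(1/5) = 0.619044
  ||g||_q = (integral x^8.75 dx)^(1/1.25) = (1/9.75)^(1/1.25) = 0.161732
Step 3: Holder bound = ||f||_p * ||g||_q = 0.619044 * 0.161732 = 0.100119
Verification: 0.1 <= 0.100119 (Holder holds)


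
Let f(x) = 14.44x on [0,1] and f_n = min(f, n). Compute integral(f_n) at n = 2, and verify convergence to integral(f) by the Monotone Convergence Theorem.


f(x) = 14.44x on [0,1]; f_n(x) = min(14.44x, n). At n = 2:
Step 1: f(x) reaches 2 at x = 2/14.44 = 0.138504
Step 2: integral(f_2) = integral(14.44x, 0, 0.138504) + integral(2, 0.138504, 1)
       = 14.44*0.138504^2/2 + 2*(1 - 0.138504)
       = 0.138504 + 1.722992
       = 1.861496
Step 3: As n -> infinity, f_n increases to f, so by MCT integral(f_n) -> integral(f) = 14.44/2 = 7.22.
Convergence: integral(f_2) = 1.861496 -> 7.22 as n -> infinity


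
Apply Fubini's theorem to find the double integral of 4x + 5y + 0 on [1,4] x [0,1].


By Fubini, integrate in x first, then y.
Step 1: Fix y, integrate over x in [1,4]:
  integral(4x + 5y + 0, x=1..4)
  = 4*(4^2 - 1^2)/2 + (5y + 0)*(4 - 1)
  = 30 + (5y + 0)*3
  = 30 + 15y + 0
  = 30 + 15y
Step 2: Integrate over y in [0,1]:
  integral(30 + 15y, y=0..1)
  = 30*1 + 15*(1^2 - 0^2)/2
  = 30 + 7.5
  = 37.5


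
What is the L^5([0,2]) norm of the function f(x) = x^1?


Step 1: ||f||_5 = (integral_0^2 |x^1|^5 dx)^(1/5)
     = (integral_0^2 x^5 dx)^(1/5)
Step 2: integral_0^2 x^5 dx = [x^6/(6)] from 0 to 2 = 2^6/6
     = 64/6 = 10.666667
Step 3: ||f||_5 = (10.666667)^(1/5) = 1.605483


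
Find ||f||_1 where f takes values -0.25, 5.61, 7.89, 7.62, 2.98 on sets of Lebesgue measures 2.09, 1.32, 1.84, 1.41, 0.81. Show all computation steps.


Step 1: Compute |f_i|^1 for each value:
  |-0.25|^1 = 0.25
  |5.61|^1 = 5.61
  |7.89|^1 = 7.89
  |7.62|^1 = 7.62
  |2.98|^1 = 2.98
Step 2: Multiply by measures and sum:
  0.25 * 2.09 = 0.5225
  5.61 * 1.32 = 7.4052
  7.89 * 1.84 = 14.5176
  7.62 * 1.41 = 10.7442
  2.98 * 0.81 = 2.4138
Sum = 0.5225 + 7.4052 + 14.5176 + 10.7442 + 2.4138 = 35.6033
Step 3: Take the p-th root:
||f||_1 = (35.6033)^(1/1) = 35.6033


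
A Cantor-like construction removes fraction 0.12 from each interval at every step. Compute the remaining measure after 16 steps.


Step 1: At each step, fraction remaining = 1 - 0.12 = 0.88
Step 2: After 16 steps, measure = (0.88)^16
Result = 0.129337


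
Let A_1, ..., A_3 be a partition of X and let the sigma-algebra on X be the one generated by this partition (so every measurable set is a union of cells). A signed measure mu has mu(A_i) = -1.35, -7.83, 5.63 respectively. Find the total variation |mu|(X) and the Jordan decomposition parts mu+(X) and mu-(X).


Step 1: Every measurable set is a union of atoms (the cells / points), so a Hahn decomposition is
  obtained by grouping atoms by sign: P = union of atoms with mu > 0, N = union of the remaining atoms.
  Atoms in P (indices): 3;  atoms in N (indices): 1, 2
  Positive values: 5.63
  Negative values: -1.35, -7.83
Step 2: mu+(X) = mu(P) = sum of positive atom values = 5.63
Step 3: mu-(X) = -mu(N) = sum of |negative atom values| = 9.18
Step 4: |mu|(X) = mu+(X) + mu-(X) = 5.63 + 9.18 = 14.81


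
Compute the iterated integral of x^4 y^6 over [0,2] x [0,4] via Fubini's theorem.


By Fubini's theorem, the double integral factors as a product of single integrals:
Step 1: integral_0^2 x^4 dx = [x^5/5] from 0 to 2
     = 2^5/5 = 6.4
Step 2: integral_0^4 y^6 dy = [y^7/7] from 0 to 4
     = 4^7/7 = 2340.571429
Step 3: Double integral = 6.4 * 2340.571429 = 14979.657143


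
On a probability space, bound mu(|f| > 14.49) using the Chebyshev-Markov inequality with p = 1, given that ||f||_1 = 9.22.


Chebyshev/Markov inequality: mu(|f| > eps) <= (||f||_p / eps)^p
Step 1: ||f||_1 / eps = 9.22 / 14.49 = 0.636301
Step 2: Raise to power p = 1:
  (0.636301)^1 = 0.636301
Step 3: Therefore mu(|f| > 14.49) <= 0.636301


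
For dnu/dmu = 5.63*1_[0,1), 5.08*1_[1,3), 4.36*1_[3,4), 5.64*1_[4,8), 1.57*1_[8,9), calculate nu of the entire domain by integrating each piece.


Integrate each piece of the Radon-Nikodym derivative:
Step 1: integral_0^1 5.63 dx = 5.63*(1-0) = 5.63*1 = 5.63
Step 2: integral_1^3 5.08 dx = 5.08*(3-1) = 5.08*2 = 10.16
Step 3: integral_3^4 4.36 dx = 4.36*(4-3) = 4.36*1 = 4.36
Step 4: integral_4^8 5.64 dx = 5.64*(8-4) = 5.64*4 = 22.56
Step 5: integral_8^9 1.57 dx = 1.57*(9-8) = 1.57*1 = 1.57
Total: 5.63 + 10.16 + 4.36 + 22.56 + 1.57 = 44.28


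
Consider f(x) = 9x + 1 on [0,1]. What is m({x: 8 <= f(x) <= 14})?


f^(-1)([8, 14]) = {x : 8 <= 9x + 1 <= 14}
Solving: (8 - 1)/9 <= x <= (14 - 1)/9
= [0.777778, 1.444444]
Intersecting with [0,1]: [0.777778, 1]
Measure = 1 - 0.777778 = 0.222222


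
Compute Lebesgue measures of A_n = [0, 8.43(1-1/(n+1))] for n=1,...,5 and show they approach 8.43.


By continuity of measure from below: if A_n increases to A, then m(A_n) -> m(A).
Here A = [0, 8.43], so m(A) = 8.43
Step 1: a_1 = 8.43*(1 - 1/2) = 4.215, m(A_1) = 4.215
Step 2: a_2 = 8.43*(1 - 1/3) = 5.62, m(A_2) = 5.62
Step 3: a_3 = 8.43*(1 - 1/4) = 6.3225, m(A_3) = 6.3225
Step 4: a_4 = 8.43*(1 - 1/5) = 6.744, m(A_4) = 6.744
Step 5: a_5 = 8.43*(1 - 1/6) = 7.025, m(A_5) = 7.025
Limit: m(A_n) -> m([0,8.43]) = 8.43


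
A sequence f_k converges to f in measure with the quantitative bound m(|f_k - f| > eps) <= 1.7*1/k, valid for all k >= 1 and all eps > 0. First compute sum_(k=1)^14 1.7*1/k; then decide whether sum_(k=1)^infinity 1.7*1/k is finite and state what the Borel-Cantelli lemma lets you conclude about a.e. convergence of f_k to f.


Step 1: List the terms 1.7*1/k for k = 1 to 14:
  k=1: 1.7
  k=2: 0.85
  k=3: 0.566667
  k=4: 0.425
  k=5: 0.34
  k=6: 0.283333
  k=7: 0.242857
  k=8: 0.2125
  k=9: 0.188889
  k=10: 0.17
  k=11: 0.154545
  k=12: 0.141667
  k=13: 0.130769
  k=14: 0.121429
Step 2: Partial sum = 1.7 + 0.85 + 0.566667 + 0.425 + 0.34 + 0.283333 + 0.242857 + 0.2125 + 0.188889 + 0.17 + 0.154545 + 0.141667 + 0.130769 + 0.121429
     = 5.527656
Step 3: The full series sum_(k>=1) 1.7*1/k diverges (harmonic series, p = 1; a nonzero constant multiple of a divergent series diverges).
Step 4: The (first) Borel-Cantelli lemma requires a summable sequence of measures, so it does not apply here;
        from this bound alone no conclusion about a.e. convergence can be drawn (convergence in measure still
        gives an a.e.-convergent subsequence, but not a.e. convergence of the whole sequence).
Conclusion: series diverges; Borel-Cantelli is inconclusive about a.e. convergence of f_k.


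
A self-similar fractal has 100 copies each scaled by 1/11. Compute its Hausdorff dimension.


For a self-similar set with N copies scaled by 1/r:
dim_H = log(N)/log(r) = log(100)/log(11)
= 4.60517/2.397895
= 1.920505


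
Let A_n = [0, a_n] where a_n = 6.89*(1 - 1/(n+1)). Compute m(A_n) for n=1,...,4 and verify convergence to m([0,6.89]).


By continuity of measure from below: if A_n increases to A, then m(A_n) -> m(A).
Here A = [0, 6.89], so m(A) = 6.89
Step 1: a_1 = 6.89*(1 - 1/2) = 3.445, m(A_1) = 3.445
Step 2: a_2 = 6.89*(1 - 1/3) = 4.5933, m(A_2) = 4.5933
Step 3: a_3 = 6.89*(1 - 1/4) = 5.1675, m(A_3) = 5.1675
Step 4: a_4 = 6.89*(1 - 1/5) = 5.512, m(A_4) = 5.512
Limit: m(A_n) -> m([0,6.89]) = 6.89


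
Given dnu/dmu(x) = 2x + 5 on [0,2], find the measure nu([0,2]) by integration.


nu(A) = integral_A (dnu/dmu) dmu = integral_0^2 (2x + 5) dx
Step 1: Antiderivative F(x) = (2/2)x^2 + 5x
Step 2: F(2) = (2/2)*2^2 + 5*2 = 4 + 10 = 14
Step 3: F(0) = (2/2)*0^2 + 5*0 = 0.0 + 0 = 0.0
Step 4: nu([0,2]) = F(2) - F(0) = 14 - 0.0 = 14


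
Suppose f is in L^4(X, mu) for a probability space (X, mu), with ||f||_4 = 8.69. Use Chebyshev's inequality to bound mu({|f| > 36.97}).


Chebyshev/Markov inequality: mu(|f| > eps) <= (||f||_p / eps)^p
Step 1: ||f||_4 / eps = 8.69 / 36.97 = 0.235055
Step 2: Raise to power p = 4:
  (0.235055)^4 = 0.003053
Step 3: Therefore mu(|f| > 36.97) <= 0.003053


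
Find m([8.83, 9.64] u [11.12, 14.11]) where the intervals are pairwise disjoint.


For pairwise disjoint intervals, m(union) = sum of lengths.
= (9.64 - 8.83) + (14.11 - 11.12)
= 0.81 + 2.99
= 3.8


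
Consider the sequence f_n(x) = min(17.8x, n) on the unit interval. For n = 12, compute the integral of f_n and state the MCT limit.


f(x) = 17.8x on [0,1]; f_n(x) = min(17.8x, n). At n = 12:
Step 1: f(x) reaches 12 at x = 12/17.8 = 0.674157
Step 2: integral(f_12) = integral(17.8x, 0, 0.674157) + integral(12, 0.674157, 1)
       = 17.8*0.674157^2/2 + 12*(1 - 0.674157)
       = 4.044944 + 3.910112
       = 7.955056
Step 3: As n -> infinity, f_n increases to f, so by MCT integral(f_n) -> integral(f) = 17.8/2 = 8.9.
Convergence: integral(f_12) = 7.955056 -> 8.9 as n -> infinity


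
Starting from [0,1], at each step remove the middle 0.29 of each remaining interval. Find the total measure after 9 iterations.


Step 1: At each step, fraction remaining = 1 - 0.29 = 0.71
Step 2: After 9 steps, measure = (0.71)^9
Result = 0.045849


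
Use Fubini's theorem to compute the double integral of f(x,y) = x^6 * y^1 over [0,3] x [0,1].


By Fubini's theorem, the double integral factors as a product of single integrals:
Step 1: integral_0^3 x^6 dx = [x^7/7] from 0 to 3
     = 3^7/7 = 312.428571
Step 2: integral_0^1 y^1 dy = [y^2/2] from 0 to 1
     = 1^2/2 = 0.5
Step 3: Double integral = 312.428571 * 0.5 = 156.214286


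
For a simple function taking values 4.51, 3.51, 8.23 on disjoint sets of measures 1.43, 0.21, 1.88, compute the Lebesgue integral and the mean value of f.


Step 1: Integral = sum(value_i * measure_i)
= 4.51*1.43 + 3.51*0.21 + 8.23*1.88
= 6.4493 + 0.7371 + 15.4724
= 22.6588
Step 2: Total measure of domain = 1.43 + 0.21 + 1.88 = 3.52
Step 3: Average value = 22.6588 / 3.52 = 6.437159


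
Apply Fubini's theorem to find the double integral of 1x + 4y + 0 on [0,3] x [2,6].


By Fubini, integrate in x first, then y.
Step 1: Fix y, integrate over x in [0,3]:
  integral(1x + 4y + 0, x=0..3)
  = 1*(3^2 - 0^2)/2 + (4y + 0)*(3 - 0)
  = 4.5 + (4y + 0)*3
  = 4.5 + 12y + 0
  = 4.5 + 12y
Step 2: Integrate over y in [2,6]:
  integral(4.5 + 12y, y=2..6)
  = 4.5*4 + 12*(6^2 - 2^2)/2
  = 18 + 192
  = 210


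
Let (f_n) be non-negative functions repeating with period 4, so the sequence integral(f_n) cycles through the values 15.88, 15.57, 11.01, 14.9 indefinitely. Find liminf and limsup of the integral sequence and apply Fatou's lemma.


The sequence (integral(f_n)) is periodic with period 4, repeating the values 15.88, 15.57, 11.01, 14.9 indefinitely.
Step 1: For a periodic sequence, every tail (a_m, a_(m+1), ...) contains all 4 period values infinitely often.
Step 2: Hence inf of every tail = min of the period values = min(15.88, 15.57, 11.01, 14.9) = 11.01.
        liminf_n integral(f_n) = sup over m of (inf of tail from m) = 11.01.
Step 3: Similarly sup of every tail = max of the period values = 15.88.
        limsup_n integral(f_n) = 15.88.
Step 4: Fatou's lemma: integral(liminf_n f_n) <= liminf_n integral(f_n) = 11.01.
        So the integral of the pointwise liminf is at most 11.01.


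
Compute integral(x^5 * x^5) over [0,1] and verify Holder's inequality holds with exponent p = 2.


Step 1: Exact integral of f*g = integral(x^10, 0, 1) = 1/11
     = 0.090909
Step 2: Holder bound with p=2, q=2:
  ||f||_p = (integral x^10 dx)^(1/2) = (1/11)^(1/2) = 0.301511
  ||g||_q = (integral x^10 dx)^(1/2) = (1/11)^(1/2) = 0.301511
Step 3: Holder bound = ||f||_p * ||g||_q = 0.301511 * 0.301511 = 0.090909
Verification: 0.090909 <= 0.090909 (Holder holds)


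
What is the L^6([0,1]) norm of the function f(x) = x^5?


Step 1: ||f||_6 = (integral_0^1 |x^5|^6 dx)^(1/6)
     = (integral_0^1 x^30 dx)^(1/6)
Step 2: integral_0^1 x^30 dx = [x^31/(31)] from 0 to 1 = 1^31/31
     = 1/31 = 0.032258
Step 3: ||f||_6 = (0.032258)^(1/6) = 0.564209


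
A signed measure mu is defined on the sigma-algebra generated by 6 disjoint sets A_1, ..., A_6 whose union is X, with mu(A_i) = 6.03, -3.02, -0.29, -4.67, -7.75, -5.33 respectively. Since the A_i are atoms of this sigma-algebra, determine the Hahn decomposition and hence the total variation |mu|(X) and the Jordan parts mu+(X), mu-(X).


Step 1: Every measurable set is a union of atoms (the cells / points), so a Hahn decomposition is
  obtained by grouping atoms by sign: P = union of atoms with mu > 0, N = union of the remaining atoms.
  Atoms in P (indices): 1;  atoms in N (indices): 2, 3, 4, 5, 6
  Positive values: 6.03
  Negative values: -3.02, -0.29, -4.67, -7.75, -5.33
Step 2: mu+(X) = mu(P) = sum of positive atom values = 6.03
Step 3: mu-(X) = -mu(N) = sum of |negative atom values| = 21.06
Step 4: |mu|(X) = mu+(X) + mu-(X) = 6.03 + 21.06 = 27.09


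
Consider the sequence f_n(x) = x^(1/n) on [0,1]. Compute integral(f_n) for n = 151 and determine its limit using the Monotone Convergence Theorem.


At n = 151: f_151(x) = x^(1/151).
Step 1: integral(x^(1/151), 0, 1) = [x^(1/151+1) / (1/151+1)] from 0 to 1
     = 1 / (1/151 + 1) = 1 / ((151+1)/151) = 151/(151+1)
     = 151/152 = 0.993421
Step 2: As n -> infinity, f_n(x) = x^(1/n) -> 1 for x in (0,1], and f_n is increasing in n.
By MCT, lim_n integral(f_n) = integral(lim_n f_n) = integral(1, 0, 1) = 1.
Step 3: Verify convergence: 151/152 = 0.993421 -> 1


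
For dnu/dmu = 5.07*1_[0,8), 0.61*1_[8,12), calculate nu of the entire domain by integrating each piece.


Integrate each piece of the Radon-Nikodym derivative:
Step 1: integral_0^8 5.07 dx = 5.07*(8-0) = 5.07*8 = 40.56
Step 2: integral_8^12 0.61 dx = 0.61*(12-8) = 0.61*4 = 2.44
Total: 40.56 + 2.44 = 43


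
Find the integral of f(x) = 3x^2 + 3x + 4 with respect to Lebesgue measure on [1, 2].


The Lebesgue integral of a Riemann-integrable function agrees with the Riemann integral.
Antiderivative F(x) = (3/3)x^3 + (3/2)x^2 + 4x
F(2) = (3/3)*2^3 + (3/2)*2^2 + 4*2
     = (3/3)*8 + (3/2)*4 + 4*2
     = 8 + 6 + 8
     = 22
F(1) = 6.5
Integral = F(2) - F(1) = 22 - 6.5 = 15.5


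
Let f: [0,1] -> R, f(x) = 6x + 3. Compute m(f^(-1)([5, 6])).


f^(-1)([5, 6]) = {x : 5 <= 6x + 3 <= 6}
Solving: (5 - 3)/6 <= x <= (6 - 3)/6
= [0.333333, 0.5]
Intersecting with [0,1]: [0.333333, 0.5]
Measure = 0.5 - 0.333333 = 0.166667


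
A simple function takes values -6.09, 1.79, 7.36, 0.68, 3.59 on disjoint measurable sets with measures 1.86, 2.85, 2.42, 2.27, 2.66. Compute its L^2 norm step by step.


Step 1: Compute |f_i|^2 for each value:
  |-6.09|^2 = 37.0881
  |1.79|^2 = 3.2041
  |7.36|^2 = 54.1696
  |0.68|^2 = 0.4624
  |3.59|^2 = 12.8881
Step 2: Multiply by measures and sum:
  37.0881 * 1.86 = 68.983866
  3.2041 * 2.85 = 9.131685
  54.1696 * 2.42 = 131.090432
  0.4624 * 2.27 = 1.049648
  12.8881 * 2.66 = 34.282346
Sum = 68.983866 + 9.131685 + 131.090432 + 1.049648 + 34.282346 = 244.537977
Step 3: Take the p-th root:
||f||_2 = (244.537977)^(1/2) = 15.63771


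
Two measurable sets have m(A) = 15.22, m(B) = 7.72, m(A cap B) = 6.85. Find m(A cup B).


By inclusion-exclusion: m(A u B) = m(A) + m(B) - m(A n B)
= 15.22 + 7.72 - 6.85
= 16.09


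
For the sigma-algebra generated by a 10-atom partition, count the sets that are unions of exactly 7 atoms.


Each element of F is a union of some subset of the 10 atoms.
Elements that are unions of exactly 7 atoms correspond to 7-element subsets of the 10 atoms.
Count = C(10, 7) = 10! / (7! * 3!) = 120.


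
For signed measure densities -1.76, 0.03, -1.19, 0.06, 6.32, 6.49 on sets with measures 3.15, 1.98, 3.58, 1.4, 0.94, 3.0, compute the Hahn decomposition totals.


Step 1: Compute signed measure on each set:
  Set 1: -1.76 * 3.15 = -5.544
  Set 2: 0.03 * 1.98 = 0.0594
  Set 3: -1.19 * 3.58 = -4.2602
  Set 4: 0.06 * 1.4 = 0.084
  Set 5: 6.32 * 0.94 = 5.9408
  Set 6: 6.49 * 3.0 = 19.47
Step 2: Total signed measure = (-5.544) + (0.0594) + (-4.2602) + (0.084) + (5.9408) + (19.47)
     = 15.75
Step 3: Positive part mu+(X) = sum of positive contributions = 25.5542
Step 4: Negative part mu-(X) = |sum of negative contributions| = 9.8042


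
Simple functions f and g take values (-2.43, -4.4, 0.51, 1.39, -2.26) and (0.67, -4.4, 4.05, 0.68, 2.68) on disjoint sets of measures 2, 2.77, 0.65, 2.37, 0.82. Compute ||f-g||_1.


Step 1: Compute differences f_i - g_i:
  -2.43 - 0.67 = -3.1
  -4.4 - -4.4 = 0.0
  0.51 - 4.05 = -3.54
  1.39 - 0.68 = 0.71
  -2.26 - 2.68 = -4.94
Step 2: Compute |diff|^1 * measure for each set:
  |-3.1|^1 * 2 = 3.1 * 2 = 6.2
  |0.0|^1 * 2.77 = 0.0 * 2.77 = 0.0
  |-3.54|^1 * 0.65 = 3.54 * 0.65 = 2.301
  |0.71|^1 * 2.37 = 0.71 * 2.37 = 1.6827
  |-4.94|^1 * 0.82 = 4.94 * 0.82 = 4.0508
Step 3: Sum = 14.2345
Step 4: ||f-g||_1 = (14.2345)^(1/1) = 14.2345


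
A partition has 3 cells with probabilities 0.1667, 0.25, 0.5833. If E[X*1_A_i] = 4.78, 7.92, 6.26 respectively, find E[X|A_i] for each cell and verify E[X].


For each cell A_i: E[X|A_i] = E[X*1_A_i] / P(A_i)
Step 1: E[X|A_1] = 4.78 / 0.1667 = 28.674265
Step 2: E[X|A_2] = 7.92 / 0.25 = 31.68
Step 3: E[X|A_3] = 6.26 / 0.5833 = 10.732042
Verification: E[X] = sum E[X*1_A_i] = 4.78 + 7.92 + 6.26 = 18.96


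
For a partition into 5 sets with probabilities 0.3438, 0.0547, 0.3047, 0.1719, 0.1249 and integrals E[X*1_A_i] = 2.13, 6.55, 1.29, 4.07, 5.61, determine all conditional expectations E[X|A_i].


For each cell A_i: E[X|A_i] = E[X*1_A_i] / P(A_i)
Step 1: E[X|A_1] = 2.13 / 0.3438 = 6.195462
Step 2: E[X|A_2] = 6.55 / 0.0547 = 119.744059
Step 3: E[X|A_3] = 1.29 / 0.3047 = 4.233672
Step 4: E[X|A_4] = 4.07 / 0.1719 = 23.676556
Step 5: E[X|A_5] = 5.61 / 0.1249 = 44.915933
Verification: E[X] = sum E[X*1_A_i] = 2.13 + 6.55 + 1.29 + 4.07 + 5.61 = 19.65


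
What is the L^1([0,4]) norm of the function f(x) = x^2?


Step 1: ||f||_1 = (integral_0^4 |x^2|^1 dx)^(1/1)
     = (integral_0^4 x^2 dx)^(1/1)
Step 2: integral_0^4 x^2 dx = [x^3/(3)] from 0 to 4 = 4^3/3
     = 64/3 = 21.333333
Step 3: ||f||_1 = (21.333333)^(1/1) = 21.333333


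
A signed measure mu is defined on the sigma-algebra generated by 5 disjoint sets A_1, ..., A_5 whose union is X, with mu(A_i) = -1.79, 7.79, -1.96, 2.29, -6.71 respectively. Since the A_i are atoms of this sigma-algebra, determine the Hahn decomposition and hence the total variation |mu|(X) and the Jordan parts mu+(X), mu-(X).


Step 1: Every measurable set is a union of atoms (the cells / points), so a Hahn decomposition is
  obtained by grouping atoms by sign: P = union of atoms with mu > 0, N = union of the remaining atoms.
  Atoms in P (indices): 2, 4;  atoms in N (indices): 1, 3, 5
  Positive values: 7.79, 2.29
  Negative values: -1.79, -1.96, -6.71
Step 2: mu+(X) = mu(P) = sum of positive atom values = 10.08
Step 3: mu-(X) = -mu(N) = sum of |negative atom values| = 10.46
Step 4: |mu|(X) = mu+(X) + mu-(X) = 10.08 + 10.46 = 20.54


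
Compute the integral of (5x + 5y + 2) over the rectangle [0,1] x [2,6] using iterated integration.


By Fubini, integrate in x first, then y.
Step 1: Fix y, integrate over x in [0,1]:
  integral(5x + 5y + 2, x=0..1)
  = 5*(1^2 - 0^2)/2 + (5y + 2)*(1 - 0)
  = 2.5 + (5y + 2)*1
  = 2.5 + 5y + 2
  = 4.5 + 5y
Step 2: Integrate over y in [2,6]:
  integral(4.5 + 5y, y=2..6)
  = 4.5*4 + 5*(6^2 - 2^2)/2
  = 18 + 80
  = 98


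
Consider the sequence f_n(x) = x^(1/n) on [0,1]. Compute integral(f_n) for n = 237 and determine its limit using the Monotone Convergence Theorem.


At n = 237: f_237(x) = x^(1/237).
Step 1: integral(x^(1/237), 0, 1) = [x^(1/237+1) / (1/237+1)] from 0 to 1
     = 1 / (1/237 + 1) = 1 / ((237+1)/237) = 237/(237+1)
     = 237/238 = 0.995798
Step 2: As n -> infinity, f_n(x) = x^(1/n) -> 1 for x in (0,1], and f_n is increasing in n.
By MCT, lim_n integral(f_n) = integral(lim_n f_n) = integral(1, 0, 1) = 1.
Step 3: Verify convergence: 237/238 = 0.995798 -> 1


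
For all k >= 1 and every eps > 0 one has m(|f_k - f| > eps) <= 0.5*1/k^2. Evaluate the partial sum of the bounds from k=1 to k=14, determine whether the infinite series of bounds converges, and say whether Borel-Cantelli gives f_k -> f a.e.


Step 1: List the terms 0.5*1/k^2 for k = 1 to 14:
  k=1: 0.5
  k=2: 0.125
  k=3: 0.055556
  k=4: 0.03125
  k=5: 0.02
  k=6: 0.013889
  k=7: 0.010204
  k=8: 0.007812
  k=9: 0.006173
  k=10: 0.005
  k=11: 0.004132
  k=12: 0.003472
  k=13: 0.002959
  k=14: 0.002551
Step 2: Partial sum = 0.5 + 0.125 + 0.055556 + 0.03125 + 0.02 + 0.013889 + 0.010204 + 0.007812 + 0.006173 + 0.005 + 0.004132 + 0.003472 + 0.002959 + 0.002551
     = 0.787998
Step 3: The full series sum_(k>=1) 0.5*1/k^2 converges (p-series with p = 2 > 1; a constant multiple of a convergent series converges).
Step 4: Fix eps > 0. Since sum_k m(|f_k - f| > eps) < infinity, the Borel-Cantelli lemma gives
        m(limsup_k {|f_k - f| > eps}) = 0, i.e. for a.e. x, |f_k(x) - f(x)| <= eps for all large k.
        Applying this with eps = 1/j for j = 1, 2, ... and intersecting the countably many full-measure sets,
        for a.e. x we get limsup_k |f_k(x) - f(x)| <= 1/j for every j, hence f_k -> f almost everywhere.
Conclusion: series converges; Borel-Cantelli yields f_k -> f a.e.


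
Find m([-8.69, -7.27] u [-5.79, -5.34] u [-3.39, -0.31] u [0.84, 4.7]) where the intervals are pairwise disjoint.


For pairwise disjoint intervals, m(union) = sum of lengths.
= (-7.27 - -8.69) + (-5.34 - -5.79) + (-0.31 - -3.39) + (4.7 - 0.84)
= 1.42 + 0.45 + 3.08 + 3.86
= 8.81


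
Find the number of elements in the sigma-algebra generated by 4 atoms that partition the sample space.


Each element of the sigma-algebra is a union of some subset of the 4 atoms.
The number of such subsets is 2^4 = 16.


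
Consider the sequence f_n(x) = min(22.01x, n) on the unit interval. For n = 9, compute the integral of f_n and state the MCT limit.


f(x) = 22.01x on [0,1]; f_n(x) = min(22.01x, n). At n = 9:
Step 1: f(x) reaches 9 at x = 9/22.01 = 0.408905
Step 2: integral(f_9) = integral(22.01x, 0, 0.408905) + integral(9, 0.408905, 1)
       = 22.01*0.408905^2/2 + 9*(1 - 0.408905)
       = 1.840073 + 5.319855
       = 7.159927
Step 3: As n -> infinity, f_n increases to f, so by MCT integral(f_n) -> integral(f) = 22.01/2 = 11.005.
Convergence: integral(f_9) = 7.159927 -> 11.005 as n -> infinity


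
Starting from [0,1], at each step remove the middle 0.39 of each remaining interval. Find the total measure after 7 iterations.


Step 1: At each step, fraction remaining = 1 - 0.39 = 0.61
Step 2: After 7 steps, measure = (0.61)^7
Result = 0.031427


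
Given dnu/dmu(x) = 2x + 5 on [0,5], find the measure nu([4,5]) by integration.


nu(A) = integral_A (dnu/dmu) dmu = integral_4^5 (2x + 5) dx
Step 1: Antiderivative F(x) = (2/2)x^2 + 5x
Step 2: F(5) = (2/2)*5^2 + 5*5 = 25 + 25 = 50
Step 3: F(4) = (2/2)*4^2 + 5*4 = 16 + 20 = 36
Step 4: nu([4,5]) = F(5) - F(4) = 50 - 36 = 14


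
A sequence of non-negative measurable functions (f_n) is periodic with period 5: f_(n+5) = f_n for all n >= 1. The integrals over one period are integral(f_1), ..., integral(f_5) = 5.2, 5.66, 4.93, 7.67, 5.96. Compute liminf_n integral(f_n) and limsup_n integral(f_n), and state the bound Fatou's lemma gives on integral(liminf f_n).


The sequence (integral(f_n)) is periodic with period 5, repeating the values 5.2, 5.66, 4.93, 7.67, 5.96 indefinitely.
Step 1: For a periodic sequence, every tail (a_m, a_(m+1), ...) contains all 5 period values infinitely often.
Step 2: Hence inf of every tail = min of the period values = min(5.2, 5.66, 4.93, 7.67, 5.96) = 4.93.
        liminf_n integral(f_n) = sup over m of (inf of tail from m) = 4.93.
Step 3: Similarly sup of every tail = max of the period values = 7.67.
        limsup_n integral(f_n) = 7.67.
Step 4: Fatou's lemma: integral(liminf_n f_n) <= liminf_n integral(f_n) = 4.93.
        So the integral of the pointwise liminf is at most 4.93.


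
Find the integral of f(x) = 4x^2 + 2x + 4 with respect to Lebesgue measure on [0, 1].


The Lebesgue integral of a Riemann-integrable function agrees with the Riemann integral.
Antiderivative F(x) = (4/3)x^3 + (2/2)x^2 + 4x
F(1) = (4/3)*1^3 + (2/2)*1^2 + 4*1
     = (4/3)*1 + (2/2)*1 + 4*1
     = 1.333333 + 1 + 4
     = 6.333333
F(0) = 0.0
Integral = F(1) - F(0) = 6.333333 - 0.0 = 6.333333


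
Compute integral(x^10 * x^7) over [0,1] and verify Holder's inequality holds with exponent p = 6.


Step 1: Exact integral of f*g = integral(x^17, 0, 1) = 1/18
     = 0.055556
Step 2: Holder bound with p=6, q=1.2:
  ||f||_p = (integral x^60 dx)^(1/6) = (1/61)^(1/6) = 0.504017
  ||g||_q = (integral x^8.4 dx)^(1/1.2) = (1/9.4)^(1/1.2) = 0.154547
Step 3: Holder bound = ||f||_p * ||g||_q = 0.504017 * 0.154547 = 0.077894
Verification: 0.055556 <= 0.077894 (Holder holds)


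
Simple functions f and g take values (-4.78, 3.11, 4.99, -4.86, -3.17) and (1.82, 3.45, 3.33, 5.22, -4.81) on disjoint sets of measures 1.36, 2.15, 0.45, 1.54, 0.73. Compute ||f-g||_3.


Step 1: Compute differences f_i - g_i:
  -4.78 - 1.82 = -6.6
  3.11 - 3.45 = -0.34
  4.99 - 3.33 = 1.66
  -4.86 - 5.22 = -10.08
  -3.17 - -4.81 = 1.64
Step 2: Compute |diff|^3 * measure for each set:
  |-6.6|^3 * 1.36 = 287.496 * 1.36 = 390.99456
  |-0.34|^3 * 2.15 = 0.039304 * 2.15 = 0.084504
  |1.66|^3 * 0.45 = 4.574296 * 0.45 = 2.058433
  |-10.08|^3 * 1.54 = 1024.192512 * 1.54 = 1577.256468
  |1.64|^3 * 0.73 = 4.410944 * 0.73 = 3.219989
Step 3: Sum = 1973.613954
Step 4: ||f-g||_3 = (1973.613954)^(1/3) = 12.543558


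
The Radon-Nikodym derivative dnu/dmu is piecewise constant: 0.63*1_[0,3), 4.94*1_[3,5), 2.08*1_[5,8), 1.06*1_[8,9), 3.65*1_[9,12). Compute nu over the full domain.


Integrate each piece of the Radon-Nikodym derivative:
Step 1: integral_0^3 0.63 dx = 0.63*(3-0) = 0.63*3 = 1.89
Step 2: integral_3^5 4.94 dx = 4.94*(5-3) = 4.94*2 = 9.88
Step 3: integral_5^8 2.08 dx = 2.08*(8-5) = 2.08*3 = 6.24
Step 4: integral_8^9 1.06 dx = 1.06*(9-8) = 1.06*1 = 1.06
Step 5: integral_9^12 3.65 dx = 3.65*(12-9) = 3.65*3 = 10.95
Total: 1.89 + 9.88 + 6.24 + 1.06 + 10.95 = 30.02


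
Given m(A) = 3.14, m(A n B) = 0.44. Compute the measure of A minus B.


m(A \ B) = m(A) - m(A n B)
= 3.14 - 0.44
= 2.7


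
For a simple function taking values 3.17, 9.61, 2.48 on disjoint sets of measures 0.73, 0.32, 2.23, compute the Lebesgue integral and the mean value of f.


Step 1: Integral = sum(value_i * measure_i)
= 3.17*0.73 + 9.61*0.32 + 2.48*2.23
= 2.3141 + 3.0752 + 5.5304
= 10.9197
Step 2: Total measure of domain = 0.73 + 0.32 + 2.23 = 3.28
Step 3: Average value = 10.9197 / 3.28 = 3.329177


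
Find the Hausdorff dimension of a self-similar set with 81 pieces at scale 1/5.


For a self-similar set with N copies scaled by 1/r:
dim_H = log(N)/log(r) = log(81)/log(5)
= 4.394449/1.609438
= 2.730425


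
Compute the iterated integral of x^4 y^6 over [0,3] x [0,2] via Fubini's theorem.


By Fubini's theorem, the double integral factors as a product of single integrals:
Step 1: integral_0^3 x^4 dx = [x^5/5] from 0 to 3
     = 3^5/5 = 48.6
Step 2: integral_0^2 y^6 dy = [y^7/7] from 0 to 2
     = 2^7/7 = 18.285714
Step 3: Double integral = 48.6 * 18.285714 = 888.685714


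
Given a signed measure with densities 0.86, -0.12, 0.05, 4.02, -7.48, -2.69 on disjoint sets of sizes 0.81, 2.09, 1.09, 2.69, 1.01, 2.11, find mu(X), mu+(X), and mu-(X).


Step 1: Compute signed measure on each set:
  Set 1: 0.86 * 0.81 = 0.6966
  Set 2: -0.12 * 2.09 = -0.2508
  Set 3: 0.05 * 1.09 = 0.0545
  Set 4: 4.02 * 2.69 = 10.8138
  Set 5: -7.48 * 1.01 = -7.5548
  Set 6: -2.69 * 2.11 = -5.6759
Step 2: Total signed measure = (0.6966) + (-0.2508) + (0.0545) + (10.8138) + (-7.5548) + (-5.6759)
     = -1.9166
Step 3: Positive part mu+(X) = sum of positive contributions = 11.5649
Step 4: Negative part mu-(X) = |sum of negative contributions| = 13.4815


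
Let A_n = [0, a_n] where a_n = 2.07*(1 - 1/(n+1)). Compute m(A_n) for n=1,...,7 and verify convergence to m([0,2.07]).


By continuity of measure from below: if A_n increases to A, then m(A_n) -> m(A).
Here A = [0, 2.07], so m(A) = 2.07
Step 1: a_1 = 2.07*(1 - 1/2) = 1.035, m(A_1) = 1.035
Step 2: a_2 = 2.07*(1 - 1/3) = 1.38, m(A_2) = 1.38
Step 3: a_3 = 2.07*(1 - 1/4) = 1.5525, m(A_3) = 1.5525
Step 4: a_4 = 2.07*(1 - 1/5) = 1.656, m(A_4) = 1.656
Step 5: a_5 = 2.07*(1 - 1/6) = 1.725, m(A_5) = 1.725
Step 6: a_6 = 2.07*(1 - 1/7) = 1.7743, m(A_6) = 1.7743
Step 7: a_7 = 2.07*(1 - 1/8) = 1.8112, m(A_7) = 1.8112
Limit: m(A_n) -> m([0,2.07]) = 2.07


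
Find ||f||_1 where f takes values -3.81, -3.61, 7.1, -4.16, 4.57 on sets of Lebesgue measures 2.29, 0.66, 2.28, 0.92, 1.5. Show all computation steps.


Step 1: Compute |f_i|^1 for each value:
  |-3.81|^1 = 3.81
  |-3.61|^1 = 3.61
  |7.1|^1 = 7.1
  |-4.16|^1 = 4.16
  |4.57|^1 = 4.57
Step 2: Multiply by measures and sum:
  3.81 * 2.29 = 8.7249
  3.61 * 0.66 = 2.3826
  7.1 * 2.28 = 16.188
  4.16 * 0.92 = 3.8272
  4.57 * 1.5 = 6.855
Sum = 8.7249 + 2.3826 + 16.188 + 3.8272 + 6.855 = 37.9777
Step 3: Take the p-th root:
||f||_1 = (37.9777)^(1/1) = 37.9777


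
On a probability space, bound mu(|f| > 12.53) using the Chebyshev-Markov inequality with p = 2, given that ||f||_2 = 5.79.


Chebyshev/Markov inequality: mu(|f| > eps) <= (||f||_p / eps)^p
Step 1: ||f||_2 / eps = 5.79 / 12.53 = 0.462091
Step 2: Raise to power p = 2:
  (0.462091)^2 = 0.213528
Step 3: Therefore mu(|f| > 12.53) <= 0.213528


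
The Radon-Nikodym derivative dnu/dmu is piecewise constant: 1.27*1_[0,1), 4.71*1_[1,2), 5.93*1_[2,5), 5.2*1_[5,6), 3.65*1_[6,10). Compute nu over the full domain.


Integrate each piece of the Radon-Nikodym derivative:
Step 1: integral_0^1 1.27 dx = 1.27*(1-0) = 1.27*1 = 1.27
Step 2: integral_1^2 4.71 dx = 4.71*(2-1) = 4.71*1 = 4.71
Step 3: integral_2^5 5.93 dx = 5.93*(5-2) = 5.93*3 = 17.79
Step 4: integral_5^6 5.2 dx = 5.2*(6-5) = 5.2*1 = 5.2
Step 5: integral_6^10 3.65 dx = 3.65*(10-6) = 3.65*4 = 14.6
Total: 1.27 + 4.71 + 17.79 + 5.2 + 14.6 = 43.57


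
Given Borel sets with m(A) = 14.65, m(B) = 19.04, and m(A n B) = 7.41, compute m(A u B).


By inclusion-exclusion: m(A u B) = m(A) + m(B) - m(A n B)
= 14.65 + 19.04 - 7.41
= 26.28


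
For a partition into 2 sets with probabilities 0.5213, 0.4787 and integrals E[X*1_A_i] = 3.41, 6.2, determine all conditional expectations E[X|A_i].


For each cell A_i: E[X|A_i] = E[X*1_A_i] / P(A_i)
Step 1: E[X|A_1] = 3.41 / 0.5213 = 6.541339
Step 2: E[X|A_2] = 6.2 / 0.4787 = 12.951744
Verification: E[X] = sum E[X*1_A_i] = 3.41 + 6.2 = 9.61


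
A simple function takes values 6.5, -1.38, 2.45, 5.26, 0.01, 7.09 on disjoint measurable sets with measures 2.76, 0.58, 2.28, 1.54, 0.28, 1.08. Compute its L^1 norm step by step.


Step 1: Compute |f_i|^1 for each value:
  |6.5|^1 = 6.5
  |-1.38|^1 = 1.38
  |2.45|^1 = 2.45
  |5.26|^1 = 5.26
  |0.01|^1 = 0.01
  |7.09|^1 = 7.09
Step 2: Multiply by measures and sum:
  6.5 * 2.76 = 17.94
  1.38 * 0.58 = 0.8004
  2.45 * 2.28 = 5.586
  5.26 * 1.54 = 8.1004
  0.01 * 0.28 = 0.0028
  7.09 * 1.08 = 7.6572
Sum = 17.94 + 0.8004 + 5.586 + 8.1004 + 0.0028 + 7.6572 = 40.0868
Step 3: Take the p-th root:
||f||_1 = (40.0868)^(1/1) = 40.0868


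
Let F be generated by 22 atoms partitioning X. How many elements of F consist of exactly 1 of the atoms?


Each element of F is a union of some subset of the 22 atoms.
Elements that are unions of exactly 1 atoms correspond to 1-element subsets of the 22 atoms.
Count = C(22, 1) = 22! / (1! * 21!) = 22.


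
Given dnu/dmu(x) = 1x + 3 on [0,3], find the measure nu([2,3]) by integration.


nu(A) = integral_A (dnu/dmu) dmu = integral_2^3 (1x + 3) dx
Step 1: Antiderivative F(x) = (1/2)x^2 + 3x
Step 2: F(3) = (1/2)*3^2 + 3*3 = 4.5 + 9 = 13.5
Step 3: F(2) = (1/2)*2^2 + 3*2 = 2 + 6 = 8
Step 4: nu([2,3]) = F(3) - F(2) = 13.5 - 8 = 5.5


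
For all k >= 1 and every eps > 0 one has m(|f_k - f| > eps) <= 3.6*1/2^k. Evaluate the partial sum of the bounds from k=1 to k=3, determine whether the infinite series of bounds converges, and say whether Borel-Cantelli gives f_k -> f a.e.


Step 1: List the terms 3.6*1/2^k for k = 1 to 3:
  k=1: 1.8
  k=2: 0.9
  k=3: 0.45
Step 2: Partial sum = 1.8 + 0.9 + 0.45
     = 3.15
Step 3: The full series sum_(k>=1) 3.6*1/2^k converges (geometric series with ratio 1/2 < 1; a constant multiple of a convergent series converges).
Step 4: Fix eps > 0. Since sum_k m(|f_k - f| > eps) < infinity, the Borel-Cantelli lemma gives
        m(limsup_k {|f_k - f| > eps}) = 0, i.e. for a.e. x, |f_k(x) - f(x)| <= eps for all large k.
        Applying this with eps = 1/j for j = 1, 2, ... and intersecting the countably many full-measure sets,
        for a.e. x we get limsup_k |f_k(x) - f(x)| <= 1/j for every j, hence f_k -> f almost everywhere.
Conclusion: series converges; Borel-Cantelli yields f_k -> f a.e.


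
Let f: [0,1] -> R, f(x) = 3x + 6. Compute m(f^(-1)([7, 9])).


f^(-1)([7, 9]) = {x : 7 <= 3x + 6 <= 9}
Solving: (7 - 6)/3 <= x <= (9 - 6)/3
= [0.333333, 1]
Intersecting with [0,1]: [0.333333, 1]
Measure = 1 - 0.333333 = 0.666667


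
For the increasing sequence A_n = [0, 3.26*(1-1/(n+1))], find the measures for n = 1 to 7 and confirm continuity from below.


By continuity of measure from below: if A_n increases to A, then m(A_n) -> m(A).
Here A = [0, 3.26], so m(A) = 3.26
Step 1: a_1 = 3.26*(1 - 1/2) = 1.63, m(A_1) = 1.63
Step 2: a_2 = 3.26*(1 - 1/3) = 2.1733, m(A_2) = 2.1733
Step 3: a_3 = 3.26*(1 - 1/4) = 2.445, m(A_3) = 2.445
Step 4: a_4 = 3.26*(1 - 1/5) = 2.608, m(A_4) = 2.608
Step 5: a_5 = 3.26*(1 - 1/6) = 2.7167, m(A_5) = 2.7167
Step 6: a_6 = 3.26*(1 - 1/7) = 2.7943, m(A_6) = 2.7943
Step 7: a_7 = 3.26*(1 - 1/8) = 2.8525, m(A_7) = 2.8525
Limit: m(A_n) -> m([0,3.26]) = 3.26


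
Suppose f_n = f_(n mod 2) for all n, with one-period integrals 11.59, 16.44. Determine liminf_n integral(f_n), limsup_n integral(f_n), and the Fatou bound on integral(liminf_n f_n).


The sequence (integral(f_n)) is periodic with period 2, repeating the values 11.59, 16.44 indefinitely.
Step 1: For a periodic sequence, every tail (a_m, a_(m+1), ...) contains all 2 period values infinitely often.
Step 2: Hence inf of every tail = min of the period values = min(11.59, 16.44) = 11.59.
        liminf_n integral(f_n) = sup over m of (inf of tail from m) = 11.59.
Step 3: Similarly sup of every tail = max of the period values = 16.44.
        limsup_n integral(f_n) = 16.44.
Step 4: Fatou's lemma: integral(liminf_n f_n) <= liminf_n integral(f_n) = 11.59.
        So the integral of the pointwise liminf is at most 11.59.


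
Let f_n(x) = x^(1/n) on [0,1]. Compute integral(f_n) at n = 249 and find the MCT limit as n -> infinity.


At n = 249: f_249(x) = x^(1/249).
Step 1: integral(x^(1/249), 0, 1) = [x^(1/249+1) / (1/249+1)] from 0 to 1
     = 1 / (1/249 + 1) = 1 / ((249+1)/249) = 249/(249+1)
     = 249/250 = 0.996
Step 2: As n -> infinity, f_n(x) = x^(1/n) -> 1 for x in (0,1], and f_n is increasing in n.
By MCT, lim_n integral(f_n) = integral(lim_n f_n) = integral(1, 0, 1) = 1.
Step 3: Verify convergence: 249/250 = 0.996 -> 1


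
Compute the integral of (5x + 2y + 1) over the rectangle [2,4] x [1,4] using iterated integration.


By Fubini, integrate in x first, then y.
Step 1: Fix y, integrate over x in [2,4]:
  integral(5x + 2y + 1, x=2..4)
  = 5*(4^2 - 2^2)/2 + (2y + 1)*(4 - 2)
  = 30 + (2y + 1)*2
  = 30 + 4y + 2
  = 32 + 4y
Step 2: Integrate over y in [1,4]:
  integral(32 + 4y, y=1..4)
  = 32*3 + 4*(4^2 - 1^2)/2
  = 96 + 30
  = 126


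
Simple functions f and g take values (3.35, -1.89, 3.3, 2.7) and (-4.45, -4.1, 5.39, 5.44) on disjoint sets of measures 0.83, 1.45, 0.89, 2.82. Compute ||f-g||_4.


Step 1: Compute differences f_i - g_i:
  3.35 - -4.45 = 7.8
  -1.89 - -4.1 = 2.21
  3.3 - 5.39 = -2.09
  2.7 - 5.44 = -2.74
Step 2: Compute |diff|^4 * measure for each set:
  |7.8|^4 * 0.83 = 3701.5056 * 0.83 = 3072.249648
  |2.21|^4 * 1.45 = 23.854433 * 1.45 = 34.588928
  |-2.09|^4 * 0.89 = 19.080298 * 0.89 = 16.981465
  |-2.74|^4 * 2.82 = 56.364058 * 2.82 = 158.946643
Step 3: Sum = 3282.766683
Step 4: ||f-g||_4 = (3282.766683)^(1/4) = 7.569375
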